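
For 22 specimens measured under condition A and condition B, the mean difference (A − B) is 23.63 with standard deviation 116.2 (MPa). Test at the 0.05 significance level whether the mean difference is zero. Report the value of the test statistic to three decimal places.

0.954

H0: μ_d = 0; H1: μ_d ≠ 0 (paired t-test on the differences, two-sided).
t = d̄/(s_d/√n) = 23.63/(116.2/√22) = 0.954
df = n − 1 = 21
Two-sided p-value ≈ 0.3510
Since p ≈ 0.3510 > α = 0.05, fail to reject H0; the data do not provide sufficient evidence against H0.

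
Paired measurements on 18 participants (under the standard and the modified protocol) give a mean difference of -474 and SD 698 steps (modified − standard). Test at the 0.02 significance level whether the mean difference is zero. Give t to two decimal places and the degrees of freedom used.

t = -2.88, df = 17

H0: μ_d = 0; H1: μ_d ≠ 0 (paired t-test on the differences, two-sided).
t = d̄/(s_d/√n) = -474/(698/√18) = -2.88
df = n − 1 = 17
Two-sided p-value ≈ 0.0104
Since p ≈ 0.0104 < α = 0.02, reject H0; the data support H1.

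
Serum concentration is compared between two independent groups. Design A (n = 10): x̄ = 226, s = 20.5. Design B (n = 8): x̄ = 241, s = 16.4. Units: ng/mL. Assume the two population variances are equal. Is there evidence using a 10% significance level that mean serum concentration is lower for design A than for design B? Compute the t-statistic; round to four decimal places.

Let group 1 = design A, group 2 = design B. H0: μ_1 = μ_2; H1: μ_1 < μ_2 (two-sample pooled-variance t-test, left-tailed).
s_p² = [(10−1)·20.5² + (8−1)·16.4²]/(10+8−2) = 354.061
t = (226 − 241)/√[354.061·(1/10 + 1/8)] = -1.6806
df = n₁ + n₂ − 2 = 16
p-value = P(T ≤ -1.6806) ≈ 0.056
Since p ≈ 0.056 < α = 0.1, reject H0; the evidence is statistically significant.

-1.6806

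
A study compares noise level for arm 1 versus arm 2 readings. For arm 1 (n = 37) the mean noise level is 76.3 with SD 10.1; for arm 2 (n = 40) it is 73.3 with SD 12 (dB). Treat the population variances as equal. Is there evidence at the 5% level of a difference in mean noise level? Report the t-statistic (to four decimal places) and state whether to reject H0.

Let group 1 = arm 1, group 2 = arm 2. H0: μ_1 = μ_2; H1: μ_1 ≠ μ_2 (two-sample pooled-variance t-test, two-sided).
s_p² = [(37−1)·10.1² + (40−1)·12²]/(37+40−2) = 123.845
t = (76.3 − 73.3)/√[123.845·(1/37 + 1/40)] = 1.1819
df = n₁ + n₂ − 2 = 75
Two-sided p-value ≈ 0.241
Since p ≈ 0.241 > α = 0.05, fail to reject H0; the evidence is not statistically significant.

t = 1.1819; fail to reject H0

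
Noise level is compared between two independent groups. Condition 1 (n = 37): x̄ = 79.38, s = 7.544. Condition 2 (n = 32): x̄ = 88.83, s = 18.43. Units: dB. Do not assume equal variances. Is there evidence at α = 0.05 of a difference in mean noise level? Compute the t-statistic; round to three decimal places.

Let group 1 = condition 1, group 2 = condition 2. H0: μ_1 = μ_2; H1: μ_1 ≠ μ_2 (Welch's two-sample t-test, two-sided).
t = (x̄_1 − x̄_2)/√(s_1²/n_1 + s_2²/n_2) = (79.38 − 88.83)/√(7.544²/37 + 18.43²/32) = -2.711
Welch–Satterthwaite df ≈ 39.91
Two-sided p-value ≈ 0.0098
Since p ≈ 0.0098 < α = 0.05, reject H0; the evidence is statistically significant.

-2.711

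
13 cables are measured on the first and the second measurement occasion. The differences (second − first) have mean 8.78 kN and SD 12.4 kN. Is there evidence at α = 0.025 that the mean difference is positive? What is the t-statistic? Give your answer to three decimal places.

H0: μ_d = 0; H1: μ_d > 0 (paired t-test on the differences, right-tailed).
t = d̄/(s_d/√n) = 8.78/(12.4/√13) = 2.553
df = n − 1 = 12
p-value = P(T ≥ 2.553) ≈ 0.013
Since p ≈ 0.013 < α = 0.025, reject H0; the data support H1.

2.553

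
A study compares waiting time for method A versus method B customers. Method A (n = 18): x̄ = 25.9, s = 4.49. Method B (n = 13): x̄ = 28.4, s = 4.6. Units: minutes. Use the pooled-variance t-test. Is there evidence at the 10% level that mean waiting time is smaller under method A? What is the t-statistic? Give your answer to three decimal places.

-1.514

Let group 1 = method A, group 2 = method B. H0: μ_1 = μ_2; H1: μ_1 < μ_2 (two-sample pooled-variance t-test, left-tailed).
s_p² = [(18−1)·4.49² + (13−1)·4.6²]/(18+13−2) = 20.5739
t = (25.9 − 28.4)/√[20.5739·(1/18 + 1/13)] = -1.514
df = n₁ + n₂ − 2 = 29
p-value = P(T ≤ -1.514) ≈ 0.0704
Since p ≈ 0.0704 < α = 0.1, reject H0; the evidence is statistically significant.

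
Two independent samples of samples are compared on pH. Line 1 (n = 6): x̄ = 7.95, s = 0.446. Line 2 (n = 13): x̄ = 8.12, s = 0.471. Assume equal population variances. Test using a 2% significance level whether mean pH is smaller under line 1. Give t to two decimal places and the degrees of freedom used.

t = -0.74, df = 17

Let group 1 = line 1, group 2 = line 2. H0: μ_1 = μ_2; H1: μ_1 < μ_2 (two-sample pooled-variance t-test, left-tailed).
s_p² = [(6−1)·0.446² + (13−1)·0.471²]/(6+13−2) = 0.215098
t = (7.95 − 8.12)/√[0.215098·(1/6 + 1/13)] = -0.74
df = n₁ + n₂ − 2 = 17
p-value = P(T ≤ -0.74) ≈ 0.234
Since p ≈ 0.234 > α = 0.02, fail to reject H0; the evidence is not statistically significant.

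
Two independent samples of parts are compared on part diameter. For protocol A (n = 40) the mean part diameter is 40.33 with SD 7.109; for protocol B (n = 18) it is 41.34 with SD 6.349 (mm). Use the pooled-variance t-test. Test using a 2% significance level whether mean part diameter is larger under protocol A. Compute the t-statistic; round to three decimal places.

Let group 1 = protocol A, group 2 = protocol B. H0: μ_1 = μ_2; H1: μ_1 > μ_2 (two-sample pooled-variance t-test, right-tailed).
s_p² = [(40−1)·7.109² + (18−1)·6.349²]/(40+18−2) = 47.4329
t = (40.33 − 41.34)/√[47.4329·(1/40 + 1/18)] = -0.517
df = n₁ + n₂ − 2 = 56
p-value = P(T ≥ -0.517) ≈ 0.6963
Since p ≈ 0.6963 > α = 0.02, fail to reject H0; the data do not provide sufficient evidence against H0.

-0.517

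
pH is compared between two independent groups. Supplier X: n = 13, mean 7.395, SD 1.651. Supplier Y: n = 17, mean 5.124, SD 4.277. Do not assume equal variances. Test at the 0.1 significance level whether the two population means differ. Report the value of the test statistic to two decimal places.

Let group 1 = supplier X, group 2 = supplier Y. H0: μ_1 = μ_2; H1: μ_1 ≠ μ_2 (Welch's two-sample t-test, two-sided).
t = (x̄_1 − x̄_2)/√(s_1²/n_1 + s_2²/n_2) = (7.395 − 5.124)/√(1.651²/13 + 4.277²/17) = 2.00
Welch–Satterthwaite df ≈ 21.74
Two-sided p-value ≈ 0.058
Since p ≈ 0.058 < α = 0.1, reject H0; the evidence is statistically significant.

2.00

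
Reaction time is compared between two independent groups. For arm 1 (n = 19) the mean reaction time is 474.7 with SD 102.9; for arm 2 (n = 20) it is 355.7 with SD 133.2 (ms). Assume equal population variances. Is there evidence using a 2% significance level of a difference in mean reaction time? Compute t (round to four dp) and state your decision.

Let group 1 = arm 1, group 2 = arm 2. H0: μ_1 = μ_2; H1: μ_1 ≠ μ_2 (two-sample pooled-variance t-test, two-sided).
s_p² = [(19−1)·102.9² + (20−1)·133.2²]/(19+20−2) = 14262
t = (474.7 − 355.7)/√[14262·(1/19 + 1/20)] = 3.1104
df = n₁ + n₂ − 2 = 37
Two-sided p-value ≈ 0.0036
Since p ≈ 0.0036 < α = 0.02, reject H0; the data support H1.

t = 3.1104; reject H0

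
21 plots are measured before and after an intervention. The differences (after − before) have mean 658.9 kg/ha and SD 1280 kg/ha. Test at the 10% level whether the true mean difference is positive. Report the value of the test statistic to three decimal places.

2.359

H0: μ_d = 0; H1: μ_d > 0 (paired t-test on the differences, right-tailed).
t = d̄/(s_d/√n) = 658.9/(1280/√21) = 2.359
df = n − 1 = 20
p-value = P(T ≥ 2.359) ≈ 0.014
Since p ≈ 0.014 < α = 0.1, reject H0; the evidence is statistically significant.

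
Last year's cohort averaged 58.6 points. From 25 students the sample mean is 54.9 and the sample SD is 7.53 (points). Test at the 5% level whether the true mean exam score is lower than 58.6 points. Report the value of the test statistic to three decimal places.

H0: μ = 58.6; H1: μ < 58.6 (one-sample t-test, left-tailed).
t = (x̄ − μ₀)/(s/√n) = (54.9 − 58.6)/(7.53/√25) = -2.457
df = n − 1 = 24
p-value = P(T ≤ -2.457) ≈ 0.0108
Since p ≈ 0.0108 < α = 0.05, reject H0; the evidence is statistically significant.

-2.457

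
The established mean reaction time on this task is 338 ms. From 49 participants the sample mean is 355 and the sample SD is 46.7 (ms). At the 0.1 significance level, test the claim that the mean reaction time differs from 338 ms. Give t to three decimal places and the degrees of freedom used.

t = 2.548, df = 48

H0: μ = 338; H1: μ ≠ 338 (one-sample t-test, two-sided).
t = (x̄ − μ₀)/(s/√n) = (355 − 338)/(46.7/√49) = 2.548
df = n − 1 = 48
Two-sided p-value ≈ 0.0141
Since p ≈ 0.0141 < α = 0.1, reject H0; the evidence is statistically significant.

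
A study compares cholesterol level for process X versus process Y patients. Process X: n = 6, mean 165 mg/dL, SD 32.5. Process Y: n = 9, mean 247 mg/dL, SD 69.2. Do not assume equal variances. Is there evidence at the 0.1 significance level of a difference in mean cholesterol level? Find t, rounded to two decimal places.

-3.08

Let group 1 = process X, group 2 = process Y. H0: μ_1 = μ_2; H1: μ_1 ≠ μ_2 (Welch's two-sample t-test, two-sided).
t = (x̄_1 − x̄_2)/√(s_1²/n_1 + s_2²/n_2) = (165 − 247)/√(32.5²/6 + 69.2²/9) = -3.08
Welch–Satterthwaite df ≈ 12.06
Two-sided p-value ≈ 0.0095
Since p ≈ 0.0095 < α = 0.1, reject H0; the evidence is statistically significant.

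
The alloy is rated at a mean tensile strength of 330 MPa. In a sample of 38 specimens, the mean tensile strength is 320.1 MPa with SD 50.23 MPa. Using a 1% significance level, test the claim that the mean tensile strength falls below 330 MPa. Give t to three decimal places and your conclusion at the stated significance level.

H0: μ = 330; H1: μ < 330 (one-sample t-test, left-tailed).
t = (x̄ − μ₀)/(s/√n) = (320.1 − 330)/(50.23/√38) = -1.215
df = n − 1 = 37
p-value = P(T ≤ -1.215) ≈ 0.116
Since p ≈ 0.116 > α = 0.01, fail to reject H0; the data do not provide sufficient evidence against H0.

t = -1.215; fail to reject H0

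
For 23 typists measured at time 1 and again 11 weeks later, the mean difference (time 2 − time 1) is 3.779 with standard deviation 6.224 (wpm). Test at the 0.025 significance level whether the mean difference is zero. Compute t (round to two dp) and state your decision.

t = 2.91; reject H0

H0: μ_d = 0; H1: μ_d ≠ 0 (paired t-test on the differences, two-sided).
t = d̄/(s_d/√n) = 3.779/(6.224/√23) = 2.91
df = n − 1 = 22
Two-sided p-value ≈ 0.0081
Since p ≈ 0.0081 < α = 0.025, reject H0; the data support H1.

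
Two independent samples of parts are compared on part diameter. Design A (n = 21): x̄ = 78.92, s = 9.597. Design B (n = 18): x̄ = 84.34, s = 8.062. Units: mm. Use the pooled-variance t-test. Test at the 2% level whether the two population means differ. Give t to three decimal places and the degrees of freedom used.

Let group 1 = design A, group 2 = design B. H0: μ_1 = μ_2; H1: μ_1 ≠ μ_2 (two-sample pooled-variance t-test, two-sided).
s_p² = [(21−1)·9.597² + (18−1)·8.062²]/(21+18−2) = 79.648
t = (78.92 − 84.34)/√[79.648·(1/21 + 1/18)] = -1.891
df = n₁ + n₂ − 2 = 37
Two-sided p-value ≈ 0.067
Since p ≈ 0.067 > α = 0.02, fail to reject H0; the data do not provide sufficient evidence against H0.

t = -1.891, df = 37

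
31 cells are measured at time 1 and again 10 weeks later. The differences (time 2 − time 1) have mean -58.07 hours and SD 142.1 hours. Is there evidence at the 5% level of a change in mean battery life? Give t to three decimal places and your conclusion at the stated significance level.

H0: μ_d = 0; H1: μ_d ≠ 0 (paired t-test on the differences, two-sided).
t = d̄/(s_d/√n) = -58.07/(142.1/√31) = -2.275
df = n − 1 = 30
Two-sided p-value ≈ 0.030
Since p ≈ 0.030 < α = 0.05, reject H0; the evidence is statistically significant.

t = -2.275; reject H0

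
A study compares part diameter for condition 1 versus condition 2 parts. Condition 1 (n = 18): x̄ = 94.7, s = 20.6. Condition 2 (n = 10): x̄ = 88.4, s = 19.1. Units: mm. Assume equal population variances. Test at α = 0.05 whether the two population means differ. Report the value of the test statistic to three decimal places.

Let group 1 = condition 1, group 2 = condition 2. H0: μ_1 = μ_2; H1: μ_1 ≠ μ_2 (two-sample pooled-variance t-test, two-sided).
s_p² = [(18−1)·20.6² + (10−1)·19.1²]/(18+10−2) = 403.747
t = (94.7 − 88.4)/√[403.747·(1/18 + 1/10)] = 0.795
df = n₁ + n₂ − 2 = 26
Two-sided p-value ≈ 0.434
Since p ≈ 0.434 > α = 0.05, fail to reject H0; the evidence is not statistically significant.

0.795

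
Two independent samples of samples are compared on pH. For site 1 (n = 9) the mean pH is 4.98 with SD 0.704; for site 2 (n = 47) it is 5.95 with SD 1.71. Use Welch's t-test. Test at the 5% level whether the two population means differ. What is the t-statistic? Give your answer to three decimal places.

Let group 1 = site 1, group 2 = site 2. H0: μ_1 = μ_2; H1: μ_1 ≠ μ_2 (Welch's two-sample t-test, two-sided).
t = (x̄_1 − x̄_2)/√(s_1²/n_1 + s_2²/n_2) = (4.98 − 5.95)/√(0.704²/9 + 1.71²/47) = -2.832
Welch–Satterthwaite df ≈ 29.70
Two-sided p-value ≈ 0.008
Since p ≈ 0.008 < α = 0.05, reject H0; the evidence is statistically significant.

-2.832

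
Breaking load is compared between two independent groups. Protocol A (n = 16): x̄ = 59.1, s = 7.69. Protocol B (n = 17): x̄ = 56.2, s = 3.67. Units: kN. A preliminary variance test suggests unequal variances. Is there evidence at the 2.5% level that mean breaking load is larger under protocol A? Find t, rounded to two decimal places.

1.37

Let group 1 = protocol A, group 2 = protocol B. H0: μ_1 = μ_2; H1: μ_1 > μ_2 (Welch's two-sample t-test, right-tailed).
t = (x̄_1 − x̄_2)/√(s_1²/n_1 + s_2²/n_2) = (59.1 − 56.2)/√(7.69²/16 + 3.67²/17) = 1.37
Welch–Satterthwaite df ≈ 21.21
p-value = P(T ≥ 1.37) ≈ 0.093
Since p ≈ 0.093 > α = 0.025, fail to reject H0; the evidence is not statistically significant.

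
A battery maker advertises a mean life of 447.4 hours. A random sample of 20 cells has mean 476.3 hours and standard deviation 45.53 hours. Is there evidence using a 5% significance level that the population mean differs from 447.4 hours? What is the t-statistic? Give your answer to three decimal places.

H0: μ = 447.4; H1: μ ≠ 447.4 (one-sample t-test, two-sided).
t = (x̄ − μ₀)/(s/√n) = (476.3 − 447.4)/(45.53/√20) = 2.839
df = n − 1 = 19
Two-sided p-value ≈ 0.0105
Since p ≈ 0.0105 < α = 0.05, reject H0; the evidence is statistically significant.

2.839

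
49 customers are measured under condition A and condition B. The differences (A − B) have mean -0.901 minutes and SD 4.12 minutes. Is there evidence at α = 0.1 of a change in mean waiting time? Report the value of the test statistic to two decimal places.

H0: μ_d = 0; H1: μ_d ≠ 0 (paired t-test on the differences, two-sided).
t = d̄/(s_d/√n) = -0.901/(4.12/√49) = -1.53
df = n − 1 = 48
Two-sided p-value ≈ 0.132
Since p ≈ 0.132 > α = 0.1, fail to reject H0; the data do not provide sufficient evidence against H0.

-1.53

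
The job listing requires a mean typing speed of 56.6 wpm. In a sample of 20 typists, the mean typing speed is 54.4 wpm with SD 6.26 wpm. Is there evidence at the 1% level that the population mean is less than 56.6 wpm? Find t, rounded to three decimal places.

-1.572

H0: μ = 56.6; H1: μ < 56.6 (one-sample t-test, left-tailed).
t = (x̄ − μ₀)/(s/√n) = (54.4 − 56.6)/(6.26/√20) = -1.572
df = n − 1 = 19
p-value = P(T ≤ -1.572) ≈ 0.066
Since p ≈ 0.066 > α = 0.01, fail to reject H0; the evidence is not statistically significant.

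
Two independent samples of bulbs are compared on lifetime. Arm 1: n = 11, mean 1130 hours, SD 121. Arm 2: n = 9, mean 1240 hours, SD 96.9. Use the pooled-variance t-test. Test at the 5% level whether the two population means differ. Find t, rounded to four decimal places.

Let group 1 = arm 1, group 2 = arm 2. H0: μ_1 = μ_2; H1: μ_1 ≠ μ_2 (two-sample pooled-variance t-test, two-sided).
s_p² = [(11−1)·121² + (9−1)·96.9²]/(11+9−2) = 12307
t = (1130 − 1240)/√[12307·(1/11 + 1/9)] = -2.2061
df = n₁ + n₂ − 2 = 18
Two-sided p-value ≈ 0.0406
Since p ≈ 0.0406 < α = 0.05, reject H0; the data support H1.

-2.2061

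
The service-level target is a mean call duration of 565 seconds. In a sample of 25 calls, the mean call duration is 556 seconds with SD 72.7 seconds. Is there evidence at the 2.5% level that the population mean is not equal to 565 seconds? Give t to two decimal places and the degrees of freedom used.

H0: μ = 565; H1: μ ≠ 565 (one-sample t-test, two-sided).
t = (x̄ − μ₀)/(s/√n) = (556 − 565)/(72.7/√25) = -0.62
df = n − 1 = 24
Two-sided p-value ≈ 0.5418
Since p ≈ 0.5418 > α = 0.025, fail to reject H0; the evidence is not statistically significant.

t = -0.62, df = 24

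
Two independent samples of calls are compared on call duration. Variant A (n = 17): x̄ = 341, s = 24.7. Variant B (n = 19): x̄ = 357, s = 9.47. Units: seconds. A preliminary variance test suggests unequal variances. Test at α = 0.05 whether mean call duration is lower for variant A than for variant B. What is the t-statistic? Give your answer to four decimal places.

-2.5108

Let group 1 = variant A, group 2 = variant B. H0: μ_1 = μ_2; H1: μ_1 < μ_2 (Welch's two-sample t-test, left-tailed).
t = (x̄_1 − x̄_2)/√(s_1²/n_1 + s_2²/n_2) = (341 − 357)/√(24.7²/17 + 9.47²/19) = -2.5108
Welch–Satterthwaite df ≈ 20.18
p-value = P(T ≤ -2.5108) ≈ 0.0103
Since p ≈ 0.0103 < α = 0.05, reject H0; the evidence is statistically significant.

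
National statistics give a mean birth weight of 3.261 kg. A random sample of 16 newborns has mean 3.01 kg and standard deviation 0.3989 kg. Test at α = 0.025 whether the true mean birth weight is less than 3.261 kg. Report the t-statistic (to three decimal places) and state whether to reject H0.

H0: μ = 3.261; H1: μ < 3.261 (one-sample t-test, left-tailed).
t = (x̄ − μ₀)/(s/√n) = (3.01 − 3.261)/(0.3989/√16) = -2.517
df = n − 1 = 15
p-value = P(T ≤ -2.517) ≈ 0.0119
Since p ≈ 0.0119 < α = 0.025, reject H0; the data support H1.

t = -2.517; reject H0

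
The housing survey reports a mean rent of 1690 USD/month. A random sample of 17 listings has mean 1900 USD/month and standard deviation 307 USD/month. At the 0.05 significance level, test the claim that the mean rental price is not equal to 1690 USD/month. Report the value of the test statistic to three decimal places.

2.820

H0: μ = 1690; H1: μ ≠ 1690 (one-sample t-test, two-sided).
t = (x̄ − μ₀)/(s/√n) = (1900 − 1690)/(307/√17) = 2.820
df = n − 1 = 16
Two-sided p-value ≈ 0.0123
Since p ≈ 0.0123 < α = 0.05, reject H0; the evidence is statistically significant.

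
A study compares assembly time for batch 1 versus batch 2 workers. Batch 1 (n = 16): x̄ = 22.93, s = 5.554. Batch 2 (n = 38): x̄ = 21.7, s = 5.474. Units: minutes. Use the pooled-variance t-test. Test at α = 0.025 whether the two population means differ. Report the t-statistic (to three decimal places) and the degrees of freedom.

Let group 1 = batch 1, group 2 = batch 2. H0: μ_1 = μ_2; H1: μ_1 ≠ μ_2 (two-sample pooled-variance t-test, two-sided).
s_p² = [(16−1)·5.554² + (38−1)·5.474²]/(16+38−2) = 30.2192
t = (22.93 − 21.7)/√[30.2192·(1/16 + 1/38)] = 0.751
df = n₁ + n₂ − 2 = 52
Two-sided p-value ≈ 0.456
Since p ≈ 0.456 > α = 0.025, fail to reject H0; the data do not provide sufficient evidence against H0.

t = 0.751, df = 52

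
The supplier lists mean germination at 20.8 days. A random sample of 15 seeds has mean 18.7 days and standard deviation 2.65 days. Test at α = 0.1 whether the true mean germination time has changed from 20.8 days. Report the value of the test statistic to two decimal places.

-3.07

H0: μ = 20.8; H1: μ ≠ 20.8 (one-sample t-test, two-sided).
t = (x̄ − μ₀)/(s/√n) = (18.7 − 20.8)/(2.65/√15) = -3.07
df = n − 1 = 14
Two-sided p-value ≈ 0.0083
Since p ≈ 0.0083 < α = 0.1, reject H0; the evidence is statistically significant.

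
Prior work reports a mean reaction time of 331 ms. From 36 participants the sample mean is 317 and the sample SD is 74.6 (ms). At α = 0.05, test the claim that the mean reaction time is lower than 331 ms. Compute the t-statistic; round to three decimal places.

-1.126

H0: μ = 331; H1: μ < 331 (one-sample t-test, left-tailed).
t = (x̄ − μ₀)/(s/√n) = (317 − 331)/(74.6/√36) = -1.126
df = n − 1 = 35
p-value = P(T ≤ -1.126) ≈ 0.134
Since p ≈ 0.134 > α = 0.05, fail to reject H0; the evidence is not statistically significant.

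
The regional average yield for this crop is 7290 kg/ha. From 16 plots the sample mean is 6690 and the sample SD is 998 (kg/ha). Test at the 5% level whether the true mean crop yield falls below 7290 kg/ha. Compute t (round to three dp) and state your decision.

H0: μ = 7290; H1: μ < 7290 (one-sample t-test, left-tailed).
t = (x̄ − μ₀)/(s/√n) = (6690 − 7290)/(998/√16) = -2.405
df = n − 1 = 15
p-value = P(T ≤ -2.405) ≈ 0.0148
Since p ≈ 0.0148 < α = 0.05, reject H0; the evidence is statistically significant.

t = -2.405; reject H0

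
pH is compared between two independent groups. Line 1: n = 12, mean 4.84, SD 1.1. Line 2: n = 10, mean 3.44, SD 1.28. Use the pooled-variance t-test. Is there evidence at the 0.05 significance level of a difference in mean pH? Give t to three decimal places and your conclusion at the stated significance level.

Let group 1 = line 1, group 2 = line 2. H0: μ_1 = μ_2; H1: μ_1 ≠ μ_2 (two-sample pooled-variance t-test, two-sided).
s_p² = [(12−1)·1.1² + (10−1)·1.28²]/(12+10−2) = 1.40278
t = (4.84 − 3.44)/√[1.40278·(1/12 + 1/10)] = 2.761
df = n₁ + n₂ − 2 = 20
Two-sided p-value ≈ 0.0121
Since p ≈ 0.0121 < α = 0.05, reject H0; the evidence is statistically significant.

t = 2.761; reject H0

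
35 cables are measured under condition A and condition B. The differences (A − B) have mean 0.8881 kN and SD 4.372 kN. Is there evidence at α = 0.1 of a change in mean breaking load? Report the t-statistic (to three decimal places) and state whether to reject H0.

t = 1.202; fail to reject H0

H0: μ_d = 0; H1: μ_d ≠ 0 (paired t-test on the differences, two-sided).
t = d̄/(s_d/√n) = 0.8881/(4.372/√35) = 1.202
df = n − 1 = 34
Two-sided p-value ≈ 0.238
Since p ≈ 0.238 > α = 0.1, fail to reject H0; the evidence is not statistically significant.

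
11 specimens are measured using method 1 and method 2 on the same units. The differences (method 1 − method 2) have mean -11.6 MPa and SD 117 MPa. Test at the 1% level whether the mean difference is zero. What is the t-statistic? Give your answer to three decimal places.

-0.329

H0: μ_d = 0; H1: μ_d ≠ 0 (paired t-test on the differences, two-sided).
t = d̄/(s_d/√n) = -11.6/(117/√11) = -0.329
df = n − 1 = 10
Two-sided p-value ≈ 0.7491
Since p ≈ 0.7491 > α = 0.01, fail to reject H0; the evidence is not statistically significant.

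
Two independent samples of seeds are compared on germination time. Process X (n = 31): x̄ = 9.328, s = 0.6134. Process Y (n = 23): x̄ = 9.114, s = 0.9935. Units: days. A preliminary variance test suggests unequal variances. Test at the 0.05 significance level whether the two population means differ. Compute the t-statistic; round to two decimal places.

Let group 1 = process X, group 2 = process Y. H0: μ_1 = μ_2; H1: μ_1 ≠ μ_2 (Welch's two-sample t-test, two-sided).
t = (x̄_1 − x̄_2)/√(s_1²/n_1 + s_2²/n_2) = (9.328 − 9.114)/√(0.6134²/31 + 0.9935²/23) = 0.91
Welch–Satterthwaite df ≈ 34.20
Two-sided p-value ≈ 0.368
Since p ≈ 0.368 > α = 0.05, fail to reject H0; the evidence is not statistically significant.

0.91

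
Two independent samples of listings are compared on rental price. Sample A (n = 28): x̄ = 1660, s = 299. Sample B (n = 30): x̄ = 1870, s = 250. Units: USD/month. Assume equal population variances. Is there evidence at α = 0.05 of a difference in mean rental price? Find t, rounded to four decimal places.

Let group 1 = sample A, group 2 = sample B. H0: μ_1 = μ_2; H1: μ_1 ≠ μ_2 (two-sample pooled-variance t-test, two-sided).
s_p² = [(28−1)·299² + (30−1)·250²]/(28+30−2) = 75470.1
t = (1660 − 1870)/√[75470.1·(1/28 + 1/30)] = -2.9091
df = n₁ + n₂ − 2 = 56
Two-sided p-value ≈ 0.0052
Since p ≈ 0.0052 < α = 0.05, reject H0; the evidence is statistically significant.

-2.9091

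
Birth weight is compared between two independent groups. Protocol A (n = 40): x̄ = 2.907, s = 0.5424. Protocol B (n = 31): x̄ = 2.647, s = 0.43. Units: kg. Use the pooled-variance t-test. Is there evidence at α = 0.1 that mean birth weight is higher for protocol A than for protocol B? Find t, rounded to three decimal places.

Let group 1 = protocol A, group 2 = protocol B. H0: μ_1 = μ_2; H1: μ_1 > μ_2 (two-sample pooled-variance t-test, right-tailed).
s_p² = [(40−1)·0.5424² + (31−1)·0.43²]/(40+31−2) = 0.246677
t = (2.907 − 2.647)/√[0.246677·(1/40 + 1/31)] = 2.188
df = n₁ + n₂ − 2 = 69
p-value = P(T ≥ 2.188) ≈ 0.0160
Since p ≈ 0.0160 < α = 0.1, reject H0; the data support H1.

2.188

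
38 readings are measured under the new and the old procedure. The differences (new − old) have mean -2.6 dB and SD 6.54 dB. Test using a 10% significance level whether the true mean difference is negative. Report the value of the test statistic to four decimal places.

H0: μ_d = 0; H1: μ_d < 0 (paired t-test on the differences, left-tailed).
t = d̄/(s_d/√n) = -2.6/(6.54/√38) = -2.4507
df = n − 1 = 37
p-value = P(T ≤ -2.4507) ≈ 0.0096
Since p ≈ 0.0096 < α = 0.1, reject H0; the data support H1.

-2.4507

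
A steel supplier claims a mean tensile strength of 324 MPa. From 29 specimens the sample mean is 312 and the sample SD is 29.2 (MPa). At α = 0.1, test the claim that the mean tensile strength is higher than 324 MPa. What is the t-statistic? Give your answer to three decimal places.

-2.213

H0: μ = 324; H1: μ > 324 (one-sample t-test, right-tailed).
t = (x̄ − μ₀)/(s/√n) = (312 − 324)/(29.2/√29) = -2.213
df = n − 1 = 28
p-value = P(T ≥ -2.213) ≈ 0.982
Since p ≈ 0.982 > α = 0.1, fail to reject H0; the evidence is not statistically significant.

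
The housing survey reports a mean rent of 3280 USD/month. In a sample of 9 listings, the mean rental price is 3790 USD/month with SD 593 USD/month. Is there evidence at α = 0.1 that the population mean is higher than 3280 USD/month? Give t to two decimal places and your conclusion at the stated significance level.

H0: μ = 3280; H1: μ > 3280 (one-sample t-test, right-tailed).
t = (x̄ − μ₀)/(s/√n) = (3790 − 3280)/(593/√9) = 2.58
df = n − 1 = 8
p-value = P(T ≥ 2.58) ≈ 0.016
Since p ≈ 0.016 < α = 0.1, reject H0; the evidence is statistically significant.

t = 2.58; reject H0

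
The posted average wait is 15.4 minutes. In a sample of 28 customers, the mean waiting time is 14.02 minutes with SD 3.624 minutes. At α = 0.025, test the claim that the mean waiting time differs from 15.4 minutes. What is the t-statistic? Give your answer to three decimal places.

-2.015

H0: μ = 15.4; H1: μ ≠ 15.4 (one-sample t-test, two-sided).
t = (x̄ − μ₀)/(s/√n) = (14.02 − 15.4)/(3.624/√28) = -2.015
df = n − 1 = 27
Two-sided p-value ≈ 0.0540
Since p ≈ 0.0540 > α = 0.025, fail to reject H0; the evidence is not statistically significant.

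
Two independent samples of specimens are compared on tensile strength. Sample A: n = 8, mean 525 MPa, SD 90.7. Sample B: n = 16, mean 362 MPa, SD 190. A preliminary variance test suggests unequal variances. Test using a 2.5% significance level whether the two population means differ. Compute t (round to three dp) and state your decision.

Let group 1 = sample A, group 2 = sample B. H0: μ_1 = μ_2; H1: μ_1 ≠ μ_2 (Welch's two-sample t-test, two-sided).
t = (x̄_1 − x̄_2)/√(s_1²/n_1 + s_2²/n_2) = (525 − 362)/√(90.7²/8 + 190²/16) = 2.844
Welch–Satterthwaite df ≈ 22.00
Two-sided p-value ≈ 0.009
Since p ≈ 0.009 < α = 0.025, reject H0; the evidence is statistically significant.

t = 2.844; reject H0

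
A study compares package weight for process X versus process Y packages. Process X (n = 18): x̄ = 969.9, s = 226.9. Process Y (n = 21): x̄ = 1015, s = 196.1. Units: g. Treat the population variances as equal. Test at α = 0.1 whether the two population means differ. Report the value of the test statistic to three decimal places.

Let group 1 = process X, group 2 = process Y. H0: μ_1 = μ_2; H1: μ_1 ≠ μ_2 (two-sample pooled-variance t-test, two-sided).
s_p² = [(18−1)·226.9² + (21−1)·196.1²]/(18+21−2) = 44441.2
t = (969.9 − 1015)/√[44441.2·(1/18 + 1/21)] = -0.666
df = n₁ + n₂ − 2 = 37
Two-sided p-value ≈ 0.510
Since p ≈ 0.510 > α = 0.1, fail to reject H0; the data do not provide sufficient evidence against H0.

-0.666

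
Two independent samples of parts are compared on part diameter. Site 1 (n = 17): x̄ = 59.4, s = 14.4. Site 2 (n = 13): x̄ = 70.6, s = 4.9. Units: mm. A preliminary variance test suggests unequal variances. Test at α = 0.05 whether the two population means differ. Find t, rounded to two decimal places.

-2.99

Let group 1 = site 1, group 2 = site 2. H0: μ_1 = μ_2; H1: μ_1 ≠ μ_2 (Welch's two-sample t-test, two-sided).
t = (x̄_1 − x̄_2)/√(s_1²/n_1 + s_2²/n_2) = (59.4 − 70.6)/√(14.4²/17 + 4.9²/13) = -2.99
Welch–Satterthwaite df ≈ 20.58
Two-sided p-value ≈ 0.007
Since p ≈ 0.007 < α = 0.05, reject H0; the data support H1.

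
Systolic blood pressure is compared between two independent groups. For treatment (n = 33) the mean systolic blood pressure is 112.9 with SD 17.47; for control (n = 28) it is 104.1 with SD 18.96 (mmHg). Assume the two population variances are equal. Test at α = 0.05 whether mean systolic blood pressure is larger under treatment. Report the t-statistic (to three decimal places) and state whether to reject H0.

Let group 1 = treatment, group 2 = control. H0: μ_1 = μ_2; H1: μ_1 > μ_2 (two-sample pooled-variance t-test, right-tailed).
s_p² = [(33−1)·17.47² + (28−1)·18.96²]/(33+28−2) = 330.041
t = (112.9 − 104.1)/√[330.041·(1/33 + 1/28)] = 1.885
df = n₁ + n₂ − 2 = 59
p-value = P(T ≥ 1.885) ≈ 0.0322
Since p ≈ 0.0322 < α = 0.05, reject H0; the data support H1.

t = 1.885; reject H0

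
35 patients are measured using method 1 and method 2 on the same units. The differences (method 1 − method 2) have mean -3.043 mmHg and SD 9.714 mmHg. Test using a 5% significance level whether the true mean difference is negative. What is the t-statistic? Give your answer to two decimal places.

-1.85

H0: μ_d = 0; H1: μ_d < 0 (paired t-test on the differences, left-tailed).
t = d̄/(s_d/√n) = -3.043/(9.714/√35) = -1.85
df = n − 1 = 34
p-value = P(T ≤ -1.85) ≈ 0.036
Since p ≈ 0.036 < α = 0.05, reject H0; the evidence is statistically significant.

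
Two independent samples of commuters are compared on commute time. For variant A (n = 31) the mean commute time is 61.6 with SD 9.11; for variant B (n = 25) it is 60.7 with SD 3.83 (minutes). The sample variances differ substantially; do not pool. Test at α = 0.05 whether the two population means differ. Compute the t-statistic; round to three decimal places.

Let group 1 = variant A, group 2 = variant B. H0: μ_1 = μ_2; H1: μ_1 ≠ μ_2 (Welch's two-sample t-test, two-sided).
t = (x̄_1 − x̄_2)/√(s_1²/n_1 + s_2²/n_2) = (61.6 − 60.7)/√(9.11²/31 + 3.83²/25) = 0.498
Welch–Satterthwaite df ≈ 42.07
Two-sided p-value ≈ 0.621
Since p ≈ 0.621 > α = 0.05, fail to reject H0; the evidence is not statistically significant.

0.498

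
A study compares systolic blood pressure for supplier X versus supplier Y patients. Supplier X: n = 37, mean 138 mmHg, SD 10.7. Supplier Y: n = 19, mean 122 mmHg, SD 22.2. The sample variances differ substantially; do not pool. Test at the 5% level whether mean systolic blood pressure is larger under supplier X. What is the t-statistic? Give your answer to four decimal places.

2.9694

Let group 1 = supplier X, group 2 = supplier Y. H0: μ_1 = μ_2; H1: μ_1 > μ_2 (Welch's two-sample t-test, right-tailed).
t = (x̄_1 − x̄_2)/√(s_1²/n_1 + s_2²/n_2) = (138 − 122)/√(10.7²/37 + 22.2²/19) = 2.9694
Welch–Satterthwaite df ≈ 22.39
p-value = P(T ≥ 2.9694) ≈ 0.0035
Since p ≈ 0.0035 < α = 0.05, reject H0; the evidence is statistically significant.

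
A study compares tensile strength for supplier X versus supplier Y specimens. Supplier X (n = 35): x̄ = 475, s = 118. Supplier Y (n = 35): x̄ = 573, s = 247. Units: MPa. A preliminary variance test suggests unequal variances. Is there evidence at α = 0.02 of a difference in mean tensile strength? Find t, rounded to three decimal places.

-2.118

Let group 1 = supplier X, group 2 = supplier Y. H0: μ_1 = μ_2; H1: μ_1 ≠ μ_2 (Welch's two-sample t-test, two-sided).
t = (x̄_1 − x̄_2)/√(s_1²/n_1 + s_2²/n_2) = (475 − 573)/√(118²/35 + 247²/35) = -2.118
Welch–Satterthwaite df ≈ 48.75
Two-sided p-value ≈ 0.039
Since p ≈ 0.039 > α = 0.02, fail to reject H0; the evidence is not statistically significant.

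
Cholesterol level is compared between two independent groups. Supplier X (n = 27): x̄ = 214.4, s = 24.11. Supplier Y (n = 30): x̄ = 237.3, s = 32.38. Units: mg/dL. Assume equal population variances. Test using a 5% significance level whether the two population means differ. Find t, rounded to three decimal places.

Let group 1 = supplier X, group 2 = supplier Y. H0: μ_1 = μ_2; H1: μ_1 ≠ μ_2 (two-sample pooled-variance t-test, two-sided).
s_p² = [(27−1)·24.11² + (30−1)·32.38²]/(27+30−2) = 827.619
t = (214.4 − 237.3)/√[827.619·(1/27 + 1/30)] = -3.001
df = n₁ + n₂ − 2 = 55
Two-sided p-value ≈ 0.0040
Since p ≈ 0.0040 < α = 0.05, reject H0; the data support H1.

-3.001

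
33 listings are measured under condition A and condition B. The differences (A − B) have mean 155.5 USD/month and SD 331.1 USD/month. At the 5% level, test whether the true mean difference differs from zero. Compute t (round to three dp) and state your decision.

H0: μ_d = 0; H1: μ_d ≠ 0 (paired t-test on the differences, two-sided).
t = d̄/(s_d/√n) = 155.5/(331.1/√33) = 2.698
df = n − 1 = 32
Two-sided p-value ≈ 0.011
Since p ≈ 0.011 < α = 0.05, reject H0; the evidence is statistically significant.

t = 2.698; reject H0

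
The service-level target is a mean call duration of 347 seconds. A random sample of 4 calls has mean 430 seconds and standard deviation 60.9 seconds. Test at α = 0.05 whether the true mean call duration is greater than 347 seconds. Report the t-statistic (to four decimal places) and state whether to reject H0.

H0: μ = 347; H1: μ > 347 (one-sample t-test, right-tailed).
t = (x̄ − μ₀)/(s/√n) = (430 − 347)/(60.9/√4) = 2.7258
df = n − 1 = 3
p-value = P(T ≥ 2.7258) ≈ 0.036
Since p ≈ 0.036 < α = 0.05, reject H0; the evidence is statistically significant.

t = 2.7258; reject H0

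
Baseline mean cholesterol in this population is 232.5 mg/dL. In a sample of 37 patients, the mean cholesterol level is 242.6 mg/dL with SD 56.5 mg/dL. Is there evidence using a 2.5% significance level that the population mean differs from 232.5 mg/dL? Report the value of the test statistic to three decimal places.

H0: μ = 232.5; H1: μ ≠ 232.5 (one-sample t-test, two-sided).
t = (x̄ − μ₀)/(s/√n) = (242.6 − 232.5)/(56.5/√37) = 1.087
df = n − 1 = 36
Two-sided p-value ≈ 0.284
Since p ≈ 0.284 > α = 0.025, fail to reject H0; the evidence is not statistically significant.

1.087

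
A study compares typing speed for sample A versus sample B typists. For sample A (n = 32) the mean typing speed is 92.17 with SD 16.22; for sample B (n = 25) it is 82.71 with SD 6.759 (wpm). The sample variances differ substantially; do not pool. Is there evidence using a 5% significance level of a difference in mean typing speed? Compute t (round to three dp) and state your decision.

Let group 1 = sample A, group 2 = sample B. H0: μ_1 = μ_2; H1: μ_1 ≠ μ_2 (Welch's two-sample t-test, two-sided).
t = (x̄_1 − x̄_2)/√(s_1²/n_1 + s_2²/n_2) = (92.17 − 82.71)/√(16.22²/32 + 6.759²/25) = 2.984
Welch–Satterthwaite df ≈ 43.53
Two-sided p-value ≈ 0.005
Since p ≈ 0.005 < α = 0.05, reject H0; the evidence is statistically significant.

t = 2.984; reject H0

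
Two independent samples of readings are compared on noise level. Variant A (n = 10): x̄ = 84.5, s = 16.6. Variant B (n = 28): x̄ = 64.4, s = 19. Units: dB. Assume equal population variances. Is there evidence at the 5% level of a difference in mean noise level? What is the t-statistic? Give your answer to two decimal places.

Let group 1 = variant A, group 2 = variant B. H0: μ_1 = μ_2; H1: μ_1 ≠ μ_2 (two-sample pooled-variance t-test, two-sided).
s_p² = [(10−1)·16.6² + (28−1)·19²]/(10+28−2) = 339.64
t = (84.5 − 64.4)/√[339.64·(1/10 + 1/28)] = 2.96
df = n₁ + n₂ − 2 = 36
Two-sided p-value ≈ 0.005
Since p ≈ 0.005 < α = 0.05, reject H0; the evidence is statistically significant.

2.96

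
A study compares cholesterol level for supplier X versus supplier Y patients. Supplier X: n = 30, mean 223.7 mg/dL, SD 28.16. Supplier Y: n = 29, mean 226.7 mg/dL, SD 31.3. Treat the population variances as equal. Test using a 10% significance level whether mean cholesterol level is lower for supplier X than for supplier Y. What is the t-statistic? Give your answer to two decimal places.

-0.39

Let group 1 = supplier X, group 2 = supplier Y. H0: μ_1 = μ_2; H1: μ_1 < μ_2 (two-sample pooled-variance t-test, left-tailed).
s_p² = [(30−1)·28.16² + (29−1)·31.3²]/(30+29−2) = 884.7
t = (223.7 − 226.7)/√[884.7·(1/30 + 1/29)] = -0.39
df = n₁ + n₂ − 2 = 57
p-value = P(T ≤ -0.39) ≈ 0.3500
Since p ≈ 0.3500 > α = 0.1, fail to reject H0; the evidence is not statistically significant.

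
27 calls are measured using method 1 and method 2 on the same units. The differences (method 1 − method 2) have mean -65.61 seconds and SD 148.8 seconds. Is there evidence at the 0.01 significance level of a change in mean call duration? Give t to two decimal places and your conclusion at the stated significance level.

H0: μ_d = 0; H1: μ_d ≠ 0 (paired t-test on the differences, two-sided).
t = d̄/(s_d/√n) = -65.61/(148.8/√27) = -2.29
df = n − 1 = 26
Two-sided p-value ≈ 0.030
Since p ≈ 0.030 > α = 0.01, fail to reject H0; the data do not provide sufficient evidence against H0.

t = -2.29; fail to reject H0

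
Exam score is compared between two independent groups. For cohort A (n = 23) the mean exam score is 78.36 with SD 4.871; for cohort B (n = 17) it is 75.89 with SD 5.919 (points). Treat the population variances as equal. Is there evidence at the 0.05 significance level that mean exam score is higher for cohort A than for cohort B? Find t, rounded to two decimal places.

1.45

Let group 1 = cohort A, group 2 = cohort B. H0: μ_1 = μ_2; H1: μ_1 > μ_2 (two-sample pooled-variance t-test, right-tailed).
s_p² = [(23−1)·4.871² + (17−1)·5.919²]/(23+17−2) = 28.4879
t = (78.36 − 75.89)/√[28.4879·(1/23 + 1/17)] = 1.45
df = n₁ + n₂ − 2 = 38
p-value = P(T ≥ 1.45) ≈ 0.0781
Since p ≈ 0.0781 > α = 0.05, fail to reject H0; the evidence is not statistically significant.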